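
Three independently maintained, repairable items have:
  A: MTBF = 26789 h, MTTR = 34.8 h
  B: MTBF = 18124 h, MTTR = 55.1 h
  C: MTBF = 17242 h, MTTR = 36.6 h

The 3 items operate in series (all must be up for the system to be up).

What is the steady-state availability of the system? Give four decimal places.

A(A) = MTBF/(MTBF+MTTR) = 26789/(26789+34.8) = 0.998703
A(B) = MTBF/(MTBF+MTTR) = 18124/(18124+55.1) = 0.996969
A(C) = MTBF/(MTBF+MTTR) = 17242/(17242+36.6) = 0.997882
Series availability: 0.998703 × 0.996969 × 0.997882 = 0.9936

0.9936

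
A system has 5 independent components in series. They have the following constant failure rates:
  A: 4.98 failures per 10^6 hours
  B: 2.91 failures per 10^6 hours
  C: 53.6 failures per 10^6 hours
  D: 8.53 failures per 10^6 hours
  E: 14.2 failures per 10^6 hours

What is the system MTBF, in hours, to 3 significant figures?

11900

Series of exponential components: λ_sys = Σ λ_i
λ_sys = 0.00000498 + 0.00000291 + 0.0000536 + 0.00000853 + 0.0000142 = 8.4220e-05 /h
MTBF = 1 / λ_sys = 11900 h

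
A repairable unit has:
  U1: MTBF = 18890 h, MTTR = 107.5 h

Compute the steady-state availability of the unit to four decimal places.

A(U1) = MTBF/(MTBF+MTTR) = 18890/(18890+107.5) = 0.9943

0.9943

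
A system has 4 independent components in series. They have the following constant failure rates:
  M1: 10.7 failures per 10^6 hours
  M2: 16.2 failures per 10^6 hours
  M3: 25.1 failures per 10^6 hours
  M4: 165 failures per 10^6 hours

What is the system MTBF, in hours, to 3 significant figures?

Series of exponential components: λ_sys = Σ λ_i
λ_sys = 0.0000107 + 0.0000162 + 0.0000251 + 0.000165 = 2.1700e-04 /h
MTBF = 1 / λ_sys = 4610 h

4610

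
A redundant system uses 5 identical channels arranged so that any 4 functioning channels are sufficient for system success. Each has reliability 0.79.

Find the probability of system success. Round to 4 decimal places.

R = Σ_{i=4}^{5} C(5,i) p^i (1−p)^{5−i} with p = 0.79
C(5,4)·0.79^4·0.21^1 = 0.408976
C(5,5)·0.79^5·0.21^0 = 0.307706
Sum = 0.7167

0.7167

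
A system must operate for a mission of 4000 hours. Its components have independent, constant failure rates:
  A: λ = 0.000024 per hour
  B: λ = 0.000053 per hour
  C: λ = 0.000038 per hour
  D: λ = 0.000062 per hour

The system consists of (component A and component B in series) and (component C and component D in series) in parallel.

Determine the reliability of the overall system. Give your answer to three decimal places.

R(A) = exp(−0.000024 × 4000) = 0.90846
R(B) = exp(−0.000053 × 4000) = 0.80896
R(C) = exp(−0.000038 × 4000) = 0.85899
R(D) = exp(−0.000062 × 4000) = 0.78036
Series (A and B): 0.90846 × 0.80896 = 0.73491
Series (C and D): 0.85899 × 0.78036 = 0.67032
Parallel ([0.73491] and [0.67032]): 1 − (1 − 0.73491)(1 − 0.67032) = 0.913

0.913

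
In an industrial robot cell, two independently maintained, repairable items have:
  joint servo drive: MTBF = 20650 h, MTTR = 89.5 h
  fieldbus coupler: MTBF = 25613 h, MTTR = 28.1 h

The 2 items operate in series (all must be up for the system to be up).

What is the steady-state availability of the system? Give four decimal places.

A(joint servo drive) = MTBF/(MTBF+MTTR) = 20650/(20650+89.5) = 0.995685
A(fieldbus coupler) = MTBF/(MTBF+MTTR) = 25613/(25613+28.1) = 0.998904
Series availability: 0.995685 × 0.998904 = 0.9946

0.9946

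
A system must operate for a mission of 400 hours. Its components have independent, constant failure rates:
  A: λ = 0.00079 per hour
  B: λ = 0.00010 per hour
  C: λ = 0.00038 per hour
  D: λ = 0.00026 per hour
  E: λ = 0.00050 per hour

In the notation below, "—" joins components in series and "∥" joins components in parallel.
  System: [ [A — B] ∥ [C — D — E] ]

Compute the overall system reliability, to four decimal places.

R(A) = exp(−0.00079 × 400) = 0.729059
R(B) = exp(−0.00010 × 400) = 0.960789
R(C) = exp(−0.00038 × 400) = 0.858988
R(D) = exp(−0.00026 × 400) = 0.901225
R(E) = exp(−0.00050 × 400) = 0.818731
Series (A and B): 0.729059 × 0.960789 = 0.700472
Series (C, D, and E): 0.858988 × 0.901225 × 0.818731 = 0.633814
Parallel ([0.700472] and [0.633814]): 1 − (1 − 0.700472)(1 − 0.633814) = 0.8903

0.8903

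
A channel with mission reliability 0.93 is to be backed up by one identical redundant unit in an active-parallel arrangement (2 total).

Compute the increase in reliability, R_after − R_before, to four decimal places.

R_before = 0.93
R_after = 1 − (1 − 0.93)^2 = 0.9951
ΔR = 0.9951 − 0.93 = 0.0651

0.0651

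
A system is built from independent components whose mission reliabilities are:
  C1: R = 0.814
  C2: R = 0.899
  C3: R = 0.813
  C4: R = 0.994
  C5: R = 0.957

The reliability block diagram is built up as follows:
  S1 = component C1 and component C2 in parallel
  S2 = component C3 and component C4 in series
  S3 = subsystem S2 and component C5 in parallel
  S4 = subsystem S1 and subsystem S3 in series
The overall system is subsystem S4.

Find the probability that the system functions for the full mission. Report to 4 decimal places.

Parallel (C1 and C2): 1 − (1 − 0.814000)(1 − 0.899000) = 0.981214
Series (C3 and C4): 0.813000 × 0.994000 = 0.808122
Parallel ([0.808122] and C5): 1 − (1 − 0.808122)(1 − 0.957000) = 0.991749
Series ([0.981214] and [0.991749]): 0.981214 × 0.991749 = 0.9731

0.9731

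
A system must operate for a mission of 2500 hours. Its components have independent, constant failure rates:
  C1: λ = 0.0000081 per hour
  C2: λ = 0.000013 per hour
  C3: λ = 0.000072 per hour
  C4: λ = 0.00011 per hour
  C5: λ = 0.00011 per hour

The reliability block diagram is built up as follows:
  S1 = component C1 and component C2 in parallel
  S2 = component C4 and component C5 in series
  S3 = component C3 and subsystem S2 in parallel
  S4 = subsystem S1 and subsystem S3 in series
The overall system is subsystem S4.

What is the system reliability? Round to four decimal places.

R(C1) = exp(−0.0000081 × 2500) = 0.979954
R(C2) = exp(−0.000013 × 2500) = 0.968022
R(C3) = exp(−0.000072 × 2500) = 0.835270
R(C4) = exp(−0.00011 × 2500) = 0.759572
R(C5) = exp(−0.00011 × 2500) = 0.759572
Parallel (C1 and C2): 1 − (1 − 0.979954)(1 − 0.968022) = 0.999359
Series (C4 and C5): 0.759572 × 0.759572 = 0.576950
Parallel (C3 and [0.576950]): 1 − (1 − 0.835270)(1 − 0.576950) = 0.930311
Series ([0.999359] and [0.930311]): 0.999359 × 0.930311 = 0.9297

0.9297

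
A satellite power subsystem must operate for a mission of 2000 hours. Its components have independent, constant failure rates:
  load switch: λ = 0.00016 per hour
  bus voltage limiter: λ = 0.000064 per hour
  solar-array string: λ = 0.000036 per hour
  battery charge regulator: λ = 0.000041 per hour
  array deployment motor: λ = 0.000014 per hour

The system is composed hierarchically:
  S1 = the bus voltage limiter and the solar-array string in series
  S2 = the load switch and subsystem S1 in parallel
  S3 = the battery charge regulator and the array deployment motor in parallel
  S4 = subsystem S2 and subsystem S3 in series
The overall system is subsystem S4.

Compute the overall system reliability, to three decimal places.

0.948

R(load switch) = exp(−0.00016 × 2000) = 0.72615
R(bus voltage limiter) = exp(−0.000064 × 2000) = 0.87985
R(solar-array string) = exp(−0.000036 × 2000) = 0.93053
R(battery charge regulator) = exp(−0.000041 × 2000) = 0.92127
R(array deployment motor) = exp(−0.000014 × 2000) = 0.97239
Series (bus voltage limiter and solar-array string): 0.87985 × 0.93053 = 0.81873
Parallel (load switch and [0.81873]): 1 − (1 − 0.72615)(1 − 0.81873) = 0.95036
Parallel (battery charge regulator and array deployment motor): 1 − (1 − 0.92127)(1 − 0.97239) = 0.99783
Series ([0.95036] and [0.99783]): 0.95036 × 0.99783 = 0.948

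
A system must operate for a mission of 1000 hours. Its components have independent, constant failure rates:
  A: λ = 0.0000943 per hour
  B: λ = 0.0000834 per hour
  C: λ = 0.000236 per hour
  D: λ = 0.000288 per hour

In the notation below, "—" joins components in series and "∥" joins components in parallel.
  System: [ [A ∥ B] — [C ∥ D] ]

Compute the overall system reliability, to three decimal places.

0.941

R(A) = exp(−0.0000943 × 1000) = 0.91001
R(B) = exp(−0.0000834 × 1000) = 0.91998
R(C) = exp(−0.000236 × 1000) = 0.78978
R(D) = exp(−0.000288 × 1000) = 0.74976
Parallel (A and B): 1 − (1 − 0.91001)(1 − 0.91998) = 0.99280
Parallel (C and D): 1 − (1 − 0.78978)(1 − 0.74976) = 0.94739
Series ([0.99280] and [0.94739]): 0.99280 × 0.94739 = 0.941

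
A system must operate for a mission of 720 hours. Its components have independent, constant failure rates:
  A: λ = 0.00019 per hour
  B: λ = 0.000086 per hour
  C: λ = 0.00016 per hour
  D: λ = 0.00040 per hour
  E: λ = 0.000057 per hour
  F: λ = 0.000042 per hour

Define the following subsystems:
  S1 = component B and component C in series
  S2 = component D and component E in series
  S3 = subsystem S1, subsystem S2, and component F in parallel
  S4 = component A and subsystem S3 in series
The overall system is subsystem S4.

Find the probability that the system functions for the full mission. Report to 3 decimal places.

R(A) = exp(−0.00019 × 720) = 0.87214
R(B) = exp(−0.000086 × 720) = 0.93996
R(C) = exp(−0.00016 × 720) = 0.89119
R(D) = exp(−0.00040 × 720) = 0.74976
R(E) = exp(−0.000057 × 720) = 0.95979
R(F) = exp(−0.000042 × 720) = 0.97021
Series (B and C): 0.93996 × 0.89119 = 0.83768
Series (D and E): 0.74976 × 0.95979 = 0.71961
Parallel ([0.83768], [0.71961], and F): 1 − (1 − 0.83768)(1 − 0.71961)(1 − 0.97021) = 0.99864
Series (A and [0.99864]): 0.87214 × 0.99864 = 0.871

0.871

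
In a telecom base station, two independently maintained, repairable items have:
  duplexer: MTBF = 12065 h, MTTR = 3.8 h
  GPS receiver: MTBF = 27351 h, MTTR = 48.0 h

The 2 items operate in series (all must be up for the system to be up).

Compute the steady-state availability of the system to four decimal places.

A(duplexer) = MTBF/(MTBF+MTTR) = 12065/(12065+3.8) = 0.999685
A(GPS receiver) = MTBF/(MTBF+MTTR) = 27351/(27351+48.0) = 0.998248
Series availability: 0.999685 × 0.998248 = 0.9979

0.9979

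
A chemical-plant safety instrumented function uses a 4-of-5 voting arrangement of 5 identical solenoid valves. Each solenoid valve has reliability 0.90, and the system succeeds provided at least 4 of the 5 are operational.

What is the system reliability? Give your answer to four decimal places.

R = Σ_{i=4}^{5} C(5,i) p^i (1−p)^{5−i} with p = 0.90
C(5,4)·0.90^4·0.10^1 = 0.328050
C(5,5)·0.90^5·0.10^0 = 0.590490
Sum = 0.9185

0.9185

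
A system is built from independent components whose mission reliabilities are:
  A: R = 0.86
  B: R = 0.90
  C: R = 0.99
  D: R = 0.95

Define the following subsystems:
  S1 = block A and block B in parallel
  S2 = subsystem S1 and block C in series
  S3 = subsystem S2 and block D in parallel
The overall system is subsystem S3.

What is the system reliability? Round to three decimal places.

0.999

Parallel (A and B): 1 − (1 − 0.86000)(1 − 0.90000) = 0.98600
Series ([0.98600] and C): 0.98600 × 0.99000 = 0.97614
Parallel ([0.97614] and D): 1 − (1 − 0.97614)(1 − 0.95000) = 0.999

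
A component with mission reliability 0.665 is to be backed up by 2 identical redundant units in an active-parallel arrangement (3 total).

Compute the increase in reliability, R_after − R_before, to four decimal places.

0.2974

R_before = 0.665
R_after = 1 − (1 − 0.665)^3 = 0.9624
ΔR = 0.9624 − 0.665 = 0.2974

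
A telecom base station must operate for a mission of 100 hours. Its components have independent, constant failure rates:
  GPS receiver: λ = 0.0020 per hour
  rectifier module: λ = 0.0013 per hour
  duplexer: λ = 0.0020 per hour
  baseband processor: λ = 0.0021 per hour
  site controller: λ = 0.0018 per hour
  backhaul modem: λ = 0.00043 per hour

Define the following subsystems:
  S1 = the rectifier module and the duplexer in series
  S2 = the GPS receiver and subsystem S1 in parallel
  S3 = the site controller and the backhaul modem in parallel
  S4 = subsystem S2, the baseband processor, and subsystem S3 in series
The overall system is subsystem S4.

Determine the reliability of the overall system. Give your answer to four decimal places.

R(GPS receiver) = exp(−0.0020 × 100) = 0.818731
R(rectifier module) = exp(−0.0013 × 100) = 0.878095
R(duplexer) = exp(−0.0020 × 100) = 0.818731
R(baseband processor) = exp(−0.0021 × 100) = 0.810584
R(site controller) = exp(−0.0018 × 100) = 0.835270
R(backhaul modem) = exp(−0.00043 × 100) = 0.957911
Series (rectifier module and duplexer): 0.878095 × 0.818731 = 0.718924
Parallel (GPS receiver and [0.718924]): 1 − (1 − 0.818731)(1 − 0.718924) = 0.949050
Parallel (site controller and backhaul modem): 1 − (1 − 0.835270)(1 − 0.957911) = 0.993067
Series ([0.949050], baseband processor, and [0.993067]): 0.949050 × 0.810584 × 0.993067 = 0.7640

0.7640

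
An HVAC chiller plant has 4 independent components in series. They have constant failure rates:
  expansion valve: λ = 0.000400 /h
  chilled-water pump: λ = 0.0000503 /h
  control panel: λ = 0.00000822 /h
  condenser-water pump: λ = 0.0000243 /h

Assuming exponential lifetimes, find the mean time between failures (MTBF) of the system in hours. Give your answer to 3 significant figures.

Series of exponential components: λ_sys = Σ λ_i
λ_sys = 0.000400 + 0.0000503 + 0.00000822 + 0.0000243 = 4.8282e-04 /h
MTBF = 1 / λ_sys = 2070 h

2070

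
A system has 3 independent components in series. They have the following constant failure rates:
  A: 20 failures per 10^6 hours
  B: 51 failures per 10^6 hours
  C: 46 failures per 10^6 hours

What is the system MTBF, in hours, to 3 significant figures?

8550

Series of exponential components: λ_sys = Σ λ_i
λ_sys = 0.000020 + 0.000051 + 0.000046 = 1.1700e-04 /h
MTBF = 1 / λ_sys = 8550 h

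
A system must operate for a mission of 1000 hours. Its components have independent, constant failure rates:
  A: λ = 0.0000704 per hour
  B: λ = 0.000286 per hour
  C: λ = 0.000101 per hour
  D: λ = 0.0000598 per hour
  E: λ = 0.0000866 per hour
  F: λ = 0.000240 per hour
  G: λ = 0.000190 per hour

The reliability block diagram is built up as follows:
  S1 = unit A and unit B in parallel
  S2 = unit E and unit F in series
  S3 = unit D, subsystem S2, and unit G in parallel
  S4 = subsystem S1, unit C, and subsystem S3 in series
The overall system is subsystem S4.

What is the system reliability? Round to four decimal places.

R(A) = exp(−0.0000704 × 1000) = 0.932021
R(B) = exp(−0.000286 × 1000) = 0.751263
R(C) = exp(−0.000101 × 1000) = 0.903933
R(D) = exp(−0.0000598 × 1000) = 0.941953
R(E) = exp(−0.0000866 × 1000) = 0.917044
R(F) = exp(−0.000240 × 1000) = 0.786628
R(G) = exp(−0.000190 × 1000) = 0.826959
Parallel (A and B): 1 − (1 − 0.932021)(1 − 0.751263) = 0.983091
Series (E and F): 0.917044 × 0.786628 = 0.721372
Parallel (D, [0.721372], and G): 1 − (1 − 0.941953)(1 − 0.721372)(1 − 0.826959) = 0.997201
Series ([0.983091], C, and [0.997201]): 0.983091 × 0.903933 × 0.997201 = 0.8862

0.8862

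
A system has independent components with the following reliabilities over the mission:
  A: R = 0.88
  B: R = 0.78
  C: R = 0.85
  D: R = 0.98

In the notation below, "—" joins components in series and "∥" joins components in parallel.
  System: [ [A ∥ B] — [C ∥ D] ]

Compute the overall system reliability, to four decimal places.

Parallel (A and B): 1 − (1 − 0.880000)(1 − 0.780000) = 0.973600
Parallel (C and D): 1 − (1 − 0.850000)(1 − 0.980000) = 0.997000
Series ([0.973600] and [0.997000]): 0.973600 × 0.997000 = 0.9707

0.9707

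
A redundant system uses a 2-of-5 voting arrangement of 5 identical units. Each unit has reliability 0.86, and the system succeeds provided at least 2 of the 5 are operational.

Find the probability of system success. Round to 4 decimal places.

R = Σ_{i=2}^{5} C(5,i) p^i (1−p)^{5−i} with p = 0.86
C(5,2)·0.86^2·0.14^3 = 0.020295
C(5,3)·0.86^3·0.14^2 = 0.124667
C(5,4)·0.86^4·0.14^1 = 0.382906
C(5,5)·0.86^5·0.14^0 = 0.470427
Sum = 0.9983

0.9983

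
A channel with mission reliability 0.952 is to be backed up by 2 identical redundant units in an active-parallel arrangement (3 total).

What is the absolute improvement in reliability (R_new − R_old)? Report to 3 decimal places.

R_before = 0.952
R_after = 1 − (1 − 0.952)^3 = 1.000
ΔR = 1.000 − 0.952 = 0.048

0.048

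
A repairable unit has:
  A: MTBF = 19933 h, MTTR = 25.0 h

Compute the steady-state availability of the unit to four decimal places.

A(A) = MTBF/(MTBF+MTTR) = 19933/(19933+25.0) = 0.9987

0.9987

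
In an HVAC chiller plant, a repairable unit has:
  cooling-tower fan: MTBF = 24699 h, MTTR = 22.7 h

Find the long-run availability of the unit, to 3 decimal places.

A(cooling-tower fan) = MTBF/(MTBF+MTTR) = 24699/(24699+22.7) = 0.999

0.999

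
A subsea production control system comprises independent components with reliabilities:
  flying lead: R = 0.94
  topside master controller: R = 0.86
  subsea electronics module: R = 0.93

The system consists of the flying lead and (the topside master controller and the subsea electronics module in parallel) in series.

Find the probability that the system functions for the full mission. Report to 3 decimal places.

Parallel (topside master controller and subsea electronics module): 1 − (1 − 0.86000)(1 − 0.93000) = 0.99020
Series (flying lead and [0.99020]): 0.94000 × 0.99020 = 0.931

0.931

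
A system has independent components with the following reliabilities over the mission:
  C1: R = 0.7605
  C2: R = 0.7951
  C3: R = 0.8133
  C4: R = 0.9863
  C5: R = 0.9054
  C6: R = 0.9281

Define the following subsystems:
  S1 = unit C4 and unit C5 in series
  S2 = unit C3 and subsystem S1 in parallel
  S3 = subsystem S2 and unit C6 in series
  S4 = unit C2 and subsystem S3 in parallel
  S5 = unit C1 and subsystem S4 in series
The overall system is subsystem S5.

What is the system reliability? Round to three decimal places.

0.746

Series (C4 and C5): 0.98630 × 0.90540 = 0.89300
Parallel (C3 and [0.89300]): 1 − (1 − 0.81330)(1 − 0.89300) = 0.98002
Series ([0.98002] and C6): 0.98002 × 0.92810 = 0.90956
Parallel (C2 and [0.90956]): 1 − (1 − 0.79510)(1 − 0.90956) = 0.98147
Series (C1 and [0.98147]): 0.76050 × 0.98147 = 0.746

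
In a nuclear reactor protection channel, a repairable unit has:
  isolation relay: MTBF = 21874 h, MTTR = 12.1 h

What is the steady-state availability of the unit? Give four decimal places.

0.9994

A(isolation relay) = MTBF/(MTBF+MTTR) = 21874/(21874+12.1) = 0.9994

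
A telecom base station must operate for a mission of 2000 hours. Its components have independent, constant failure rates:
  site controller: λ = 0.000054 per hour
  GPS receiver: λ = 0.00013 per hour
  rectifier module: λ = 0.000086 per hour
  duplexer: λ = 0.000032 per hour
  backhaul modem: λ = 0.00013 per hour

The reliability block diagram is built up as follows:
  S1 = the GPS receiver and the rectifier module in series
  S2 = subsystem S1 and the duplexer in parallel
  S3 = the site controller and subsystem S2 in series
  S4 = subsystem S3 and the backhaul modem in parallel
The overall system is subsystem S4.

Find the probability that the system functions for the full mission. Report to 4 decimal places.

R(site controller) = exp(−0.000054 × 2000) = 0.897628
R(GPS receiver) = exp(−0.00013 × 2000) = 0.771052
R(rectifier module) = exp(−0.000086 × 2000) = 0.841979
R(duplexer) = exp(−0.000032 × 2000) = 0.938005
R(backhaul modem) = exp(−0.00013 × 2000) = 0.771052
Series (GPS receiver and rectifier module): 0.771052 × 0.841979 = 0.649210
Parallel ([0.649210] and duplexer): 1 − (1 − 0.649210)(1 − 0.938005) = 0.978253
Series (site controller and [0.978253]): 0.897628 × 0.978253 = 0.878107
Parallel ([0.878107] and backhaul modem): 1 − (1 − 0.878107)(1 − 0.771052) = 0.9721

0.9721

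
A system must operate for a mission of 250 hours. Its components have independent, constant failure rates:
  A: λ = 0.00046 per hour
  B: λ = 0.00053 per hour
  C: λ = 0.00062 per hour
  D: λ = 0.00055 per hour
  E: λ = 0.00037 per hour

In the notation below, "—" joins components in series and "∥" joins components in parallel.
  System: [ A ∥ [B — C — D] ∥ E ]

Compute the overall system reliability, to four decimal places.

0.9967

R(A) = exp(−0.00046 × 250) = 0.891366
R(B) = exp(−0.00053 × 250) = 0.875903
R(C) = exp(−0.00062 × 250) = 0.856415
R(D) = exp(−0.00055 × 250) = 0.871534
R(E) = exp(−0.00037 × 250) = 0.911649
Series (B, C, and D): 0.875903 × 0.856415 × 0.871534 = 0.653769
Parallel (A, [0.653769], and E): 1 − (1 − 0.891366)(1 − 0.653769)(1 − 0.911649) = 0.9967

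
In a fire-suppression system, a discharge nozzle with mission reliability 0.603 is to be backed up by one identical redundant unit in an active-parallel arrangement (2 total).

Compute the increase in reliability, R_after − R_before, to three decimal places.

R_before = 0.603
R_after = 1 − (1 − 0.603)^2 = 0.842
ΔR = 0.842 − 0.603 = 0.239

0.239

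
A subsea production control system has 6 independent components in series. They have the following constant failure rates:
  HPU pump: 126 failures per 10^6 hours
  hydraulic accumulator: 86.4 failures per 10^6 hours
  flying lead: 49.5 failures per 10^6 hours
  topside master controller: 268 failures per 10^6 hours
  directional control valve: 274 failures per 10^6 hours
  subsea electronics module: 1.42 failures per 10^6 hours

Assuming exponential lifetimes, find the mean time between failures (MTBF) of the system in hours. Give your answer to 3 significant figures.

Series of exponential components: λ_sys = Σ λ_i
λ_sys = 0.000126 + 0.0000864 + 0.0000495 + 0.000268 + 0.000274 + 0.00000142 = 8.0532e-04 /h
MTBF = 1 / λ_sys = 1240 h

1240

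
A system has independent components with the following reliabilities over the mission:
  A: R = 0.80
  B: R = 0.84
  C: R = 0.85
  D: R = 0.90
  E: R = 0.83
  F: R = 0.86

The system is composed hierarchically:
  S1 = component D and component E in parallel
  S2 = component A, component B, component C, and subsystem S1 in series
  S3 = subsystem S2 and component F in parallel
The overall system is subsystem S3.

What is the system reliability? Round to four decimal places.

Parallel (D and E): 1 − (1 − 0.900000)(1 − 0.830000) = 0.983000
Series (A, B, C, and [0.983000]): 0.800000 × 0.840000 × 0.850000 × 0.983000 = 0.561490
Parallel ([0.561490] and F): 1 − (1 − 0.561490)(1 − 0.860000) = 0.9386

0.9386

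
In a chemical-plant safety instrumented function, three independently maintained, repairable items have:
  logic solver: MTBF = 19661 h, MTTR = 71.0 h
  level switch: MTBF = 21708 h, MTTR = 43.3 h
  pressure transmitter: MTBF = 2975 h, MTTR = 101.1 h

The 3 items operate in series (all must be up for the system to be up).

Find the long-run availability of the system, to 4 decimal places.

A(logic solver) = MTBF/(MTBF+MTTR) = 19661/(19661+71.0) = 0.996402
A(level switch) = MTBF/(MTBF+MTTR) = 21708/(21708+43.3) = 0.998009
A(pressure transmitter) = MTBF/(MTBF+MTTR) = 2975/(2975+101.1) = 0.967134
Series availability: 0.996402 × 0.998009 × 0.967134 = 0.9617

0.9617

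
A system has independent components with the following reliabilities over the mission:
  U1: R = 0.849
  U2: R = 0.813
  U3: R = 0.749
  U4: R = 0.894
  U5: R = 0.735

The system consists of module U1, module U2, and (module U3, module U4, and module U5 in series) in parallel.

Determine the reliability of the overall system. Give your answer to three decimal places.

Series (U3, U4, and U5): 0.74900 × 0.89400 × 0.73500 = 0.49216
Parallel (U1, U2, and [0.49216]): 1 − (1 − 0.84900)(1 − 0.81300)(1 − 0.49216) = 0.986

0.986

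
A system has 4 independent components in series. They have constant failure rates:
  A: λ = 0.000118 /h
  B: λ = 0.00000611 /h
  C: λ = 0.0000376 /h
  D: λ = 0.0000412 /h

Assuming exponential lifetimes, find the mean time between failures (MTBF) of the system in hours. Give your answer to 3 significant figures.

Series of exponential components: λ_sys = Σ λ_i
λ_sys = 0.000118 + 0.00000611 + 0.0000376 + 0.0000412 = 2.0291e-04 /h
MTBF = 1 / λ_sys = 4930 h

4930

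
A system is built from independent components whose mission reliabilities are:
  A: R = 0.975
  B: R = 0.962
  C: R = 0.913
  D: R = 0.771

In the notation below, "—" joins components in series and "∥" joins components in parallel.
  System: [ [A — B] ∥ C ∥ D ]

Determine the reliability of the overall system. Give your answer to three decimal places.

0.999

Series (A and B): 0.97500 × 0.96200 = 0.93795
Parallel ([0.93795], C, and D): 1 − (1 − 0.93795)(1 − 0.91300)(1 − 0.77100) = 0.999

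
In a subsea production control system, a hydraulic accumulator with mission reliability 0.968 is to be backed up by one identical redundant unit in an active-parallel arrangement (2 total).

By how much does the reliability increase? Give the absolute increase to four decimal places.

R_before = 0.968
R_after = 1 − (1 − 0.968)^2 = 0.9990
ΔR = 0.9990 − 0.968 = 0.0310

0.0310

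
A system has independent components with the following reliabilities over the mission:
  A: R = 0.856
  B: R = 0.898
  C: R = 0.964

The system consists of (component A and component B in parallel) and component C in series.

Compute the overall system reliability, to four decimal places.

0.9498

Parallel (A and B): 1 − (1 − 0.856000)(1 − 0.898000) = 0.985312
Series ([0.985312] and C): 0.985312 × 0.964000 = 0.9498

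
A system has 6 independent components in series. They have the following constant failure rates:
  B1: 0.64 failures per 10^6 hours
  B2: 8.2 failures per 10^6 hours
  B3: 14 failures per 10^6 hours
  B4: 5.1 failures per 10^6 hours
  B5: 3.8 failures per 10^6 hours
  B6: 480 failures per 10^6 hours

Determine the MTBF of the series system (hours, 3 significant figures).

Series of exponential components: λ_sys = Σ λ_i
λ_sys = 0.00000064 + 0.0000082 + 0.000014 + 0.0000051 + 0.0000038 + 0.00048 = 5.1174e-04 /h
MTBF = 1 / λ_sys = 1950 h

1950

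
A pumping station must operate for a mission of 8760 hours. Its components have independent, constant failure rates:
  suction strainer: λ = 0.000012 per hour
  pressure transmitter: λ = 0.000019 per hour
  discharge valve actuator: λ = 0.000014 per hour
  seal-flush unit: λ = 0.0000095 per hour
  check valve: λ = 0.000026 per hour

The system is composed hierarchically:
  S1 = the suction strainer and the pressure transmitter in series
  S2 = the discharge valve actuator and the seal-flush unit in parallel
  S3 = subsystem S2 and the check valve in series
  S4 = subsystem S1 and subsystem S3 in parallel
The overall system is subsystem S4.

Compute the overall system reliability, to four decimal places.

R(suction strainer) = exp(−0.000012 × 8760) = 0.900216
R(pressure transmitter) = exp(−0.000019 × 8760) = 0.846674
R(discharge valve actuator) = exp(−0.000014 × 8760) = 0.884582
R(seal-flush unit) = exp(−0.0000095 × 8760) = 0.920149
R(check valve) = exp(−0.000026 × 8760) = 0.796315
Series (suction strainer and pressure transmitter): 0.900216 × 0.846674 = 0.762189
Parallel (discharge valve actuator and seal-flush unit): 1 − (1 − 0.884582)(1 − 0.920149) = 0.990784
Series ([0.990784] and check valve): 0.990784 × 0.796315 = 0.788976
Parallel ([0.762189] and [0.788976]): 1 − (1 − 0.762189)(1 − 0.788976) = 0.9498

0.9498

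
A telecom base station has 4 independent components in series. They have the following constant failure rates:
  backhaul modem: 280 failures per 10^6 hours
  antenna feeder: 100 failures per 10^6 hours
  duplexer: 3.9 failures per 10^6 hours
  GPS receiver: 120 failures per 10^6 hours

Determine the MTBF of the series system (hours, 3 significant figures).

1980

Series of exponential components: λ_sys = Σ λ_i
λ_sys = 0.00028 + 0.00010 + 0.0000039 + 0.00012 = 5.0390e-04 /h
MTBF = 1 / λ_sys = 1980 h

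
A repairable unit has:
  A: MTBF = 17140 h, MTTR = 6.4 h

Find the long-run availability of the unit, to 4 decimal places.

0.9996

A(A) = MTBF/(MTBF+MTTR) = 17140/(17140+6.4) = 0.9996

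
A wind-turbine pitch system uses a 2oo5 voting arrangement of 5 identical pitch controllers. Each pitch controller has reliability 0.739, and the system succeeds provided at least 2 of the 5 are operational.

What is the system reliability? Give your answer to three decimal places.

R = Σ_{i=2}^{5} C(5,i) p^i (1−p)^{5−i} with p = 0.739
C(5,2)·0.739^2·0.261^3 = 0.09710
C(5,3)·0.739^3·0.261^2 = 0.27493
C(5,4)·0.739^4·0.261^1 = 0.38921
C(5,5)·0.739^5·0.261^0 = 0.22041
Sum = 0.982

0.982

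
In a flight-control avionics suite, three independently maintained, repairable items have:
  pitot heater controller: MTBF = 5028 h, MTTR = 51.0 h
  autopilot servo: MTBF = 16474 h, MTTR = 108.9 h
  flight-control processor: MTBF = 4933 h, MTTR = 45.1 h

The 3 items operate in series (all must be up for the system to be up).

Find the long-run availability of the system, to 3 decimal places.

A(pitot heater controller) = MTBF/(MTBF+MTTR) = 5028/(5028+51.0) = 0.989959
A(autopilot servo) = MTBF/(MTBF+MTTR) = 16474/(16474+108.9) = 0.993433
A(flight-control processor) = MTBF/(MTBF+MTTR) = 4933/(4933+45.1) = 0.990940
Series availability: 0.989959 × 0.993433 × 0.990940 = 0.975

0.975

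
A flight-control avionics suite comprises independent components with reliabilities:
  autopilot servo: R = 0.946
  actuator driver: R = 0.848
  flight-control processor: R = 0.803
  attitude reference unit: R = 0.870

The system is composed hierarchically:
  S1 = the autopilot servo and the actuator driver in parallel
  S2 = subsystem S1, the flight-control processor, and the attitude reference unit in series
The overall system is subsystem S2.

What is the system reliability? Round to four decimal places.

Parallel (autopilot servo and actuator driver): 1 − (1 − 0.946000)(1 − 0.848000) = 0.991792
Series ([0.991792], flight-control processor, and attitude reference unit): 0.991792 × 0.803000 × 0.870000 = 0.6929

0.6929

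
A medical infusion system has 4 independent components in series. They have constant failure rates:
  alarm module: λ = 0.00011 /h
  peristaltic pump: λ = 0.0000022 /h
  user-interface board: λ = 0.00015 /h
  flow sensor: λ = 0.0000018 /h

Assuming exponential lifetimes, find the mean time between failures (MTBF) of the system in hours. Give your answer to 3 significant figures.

Series of exponential components: λ_sys = Σ λ_i
λ_sys = 0.00011 + 0.0000022 + 0.00015 + 0.0000018 = 2.6400e-04 /h
MTBF = 1 / λ_sys = 3790 h

3790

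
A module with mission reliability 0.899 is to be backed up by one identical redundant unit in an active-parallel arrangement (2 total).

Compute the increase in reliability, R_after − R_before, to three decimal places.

R_before = 0.899
R_after = 1 − (1 − 0.899)^2 = 0.990
ΔR = 0.990 − 0.899 = 0.091

0.091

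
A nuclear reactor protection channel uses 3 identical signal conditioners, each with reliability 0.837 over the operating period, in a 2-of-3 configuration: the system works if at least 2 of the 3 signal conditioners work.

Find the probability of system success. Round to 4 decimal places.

0.9290

R = Σ_{i=2}^{3} C(3,i) p^i (1−p)^{3−i} with p = 0.837
C(3,2)·0.837^2·0.163^1 = 0.342578
C(3,3)·0.837^3·0.163^0 = 0.586376
Sum = 0.9290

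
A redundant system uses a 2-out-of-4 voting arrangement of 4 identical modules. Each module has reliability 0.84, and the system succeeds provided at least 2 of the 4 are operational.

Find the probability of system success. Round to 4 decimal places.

0.9856

R = Σ_{i=2}^{4} C(4,i) p^i (1−p)^{4−i} with p = 0.84
C(4,2)·0.84^2·0.16^2 = 0.108380
C(4,3)·0.84^3·0.16^1 = 0.379331
C(4,4)·0.84^4·0.16^0 = 0.497871
Sum = 0.9856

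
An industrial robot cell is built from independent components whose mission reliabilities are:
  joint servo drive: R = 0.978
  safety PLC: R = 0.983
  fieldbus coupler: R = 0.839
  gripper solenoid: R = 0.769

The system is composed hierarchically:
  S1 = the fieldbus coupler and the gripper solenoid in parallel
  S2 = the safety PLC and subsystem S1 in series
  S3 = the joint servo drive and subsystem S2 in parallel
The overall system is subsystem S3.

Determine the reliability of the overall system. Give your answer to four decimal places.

Parallel (fieldbus coupler and gripper solenoid): 1 − (1 − 0.839000)(1 − 0.769000) = 0.962809
Series (safety PLC and [0.962809]): 0.983000 × 0.962809 = 0.946441
Parallel (joint servo drive and [0.946441]): 1 − (1 − 0.978000)(1 − 0.946441) = 0.9988

0.9988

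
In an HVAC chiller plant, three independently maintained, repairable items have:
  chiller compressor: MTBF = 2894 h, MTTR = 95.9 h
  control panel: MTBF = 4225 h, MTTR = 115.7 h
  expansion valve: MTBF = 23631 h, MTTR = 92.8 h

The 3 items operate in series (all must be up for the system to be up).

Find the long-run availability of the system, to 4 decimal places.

0.9384

A(chiller compressor) = MTBF/(MTBF+MTTR) = 2894/(2894+95.9) = 0.967925
A(control panel) = MTBF/(MTBF+MTTR) = 4225/(4225+115.7) = 0.973345
A(expansion valve) = MTBF/(MTBF+MTTR) = 23631/(23631+92.8) = 0.996088
Series availability: 0.967925 × 0.973345 × 0.996088 = 0.9384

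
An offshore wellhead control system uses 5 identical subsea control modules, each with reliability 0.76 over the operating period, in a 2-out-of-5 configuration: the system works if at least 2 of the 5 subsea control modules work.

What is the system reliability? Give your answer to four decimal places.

0.9866

R = Σ_{i=2}^{5} C(5,i) p^i (1−p)^{5−i} with p = 0.76
C(5,2)·0.76^2·0.24^3 = 0.079847
C(5,3)·0.76^3·0.24^2 = 0.252850
C(5,4)·0.76^4·0.24^1 = 0.400346
C(5,5)·0.76^5·0.24^0 = 0.253553
Sum = 0.9866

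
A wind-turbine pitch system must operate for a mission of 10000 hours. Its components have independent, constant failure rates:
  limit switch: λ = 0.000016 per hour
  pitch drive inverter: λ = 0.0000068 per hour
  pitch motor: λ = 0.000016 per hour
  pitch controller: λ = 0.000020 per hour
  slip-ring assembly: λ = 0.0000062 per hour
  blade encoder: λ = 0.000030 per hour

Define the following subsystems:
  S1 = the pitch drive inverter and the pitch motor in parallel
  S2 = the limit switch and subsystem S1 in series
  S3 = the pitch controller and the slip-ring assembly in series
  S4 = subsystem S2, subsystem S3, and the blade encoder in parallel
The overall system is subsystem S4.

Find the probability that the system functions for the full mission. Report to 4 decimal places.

R(limit switch) = exp(−0.000016 × 10000) = 0.852144
R(pitch drive inverter) = exp(−0.0000068 × 10000) = 0.934260
R(pitch motor) = exp(−0.000016 × 10000) = 0.852144
R(pitch controller) = exp(−0.000020 × 10000) = 0.818731
R(slip-ring assembly) = exp(−0.0000062 × 10000) = 0.939883
R(blade encoder) = exp(−0.000030 × 10000) = 0.740818
Parallel (pitch drive inverter and pitch motor): 1 − (1 − 0.934260)(1 − 0.852144) = 0.990280
Series (limit switch and [0.990280]): 0.852144 × 0.990280 = 0.843861
Series (pitch controller and slip-ring assembly): 0.818731 × 0.939883 = 0.769511
Parallel ([0.843861], [0.769511], and blade encoder): 1 − (1 − 0.843861)(1 − 0.769511)(1 − 0.740818) = 0.9907

0.9907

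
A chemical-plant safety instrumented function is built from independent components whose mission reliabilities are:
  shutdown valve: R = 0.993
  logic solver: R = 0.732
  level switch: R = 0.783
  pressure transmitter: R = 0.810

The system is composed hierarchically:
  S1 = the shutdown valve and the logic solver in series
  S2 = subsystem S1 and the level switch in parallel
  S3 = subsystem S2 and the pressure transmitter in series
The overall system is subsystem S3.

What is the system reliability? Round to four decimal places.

Series (shutdown valve and logic solver): 0.993000 × 0.732000 = 0.726876
Parallel ([0.726876] and level switch): 1 − (1 − 0.726876)(1 − 0.783000) = 0.940732
Series ([0.940732] and pressure transmitter): 0.940732 × 0.810000 = 0.7620

0.7620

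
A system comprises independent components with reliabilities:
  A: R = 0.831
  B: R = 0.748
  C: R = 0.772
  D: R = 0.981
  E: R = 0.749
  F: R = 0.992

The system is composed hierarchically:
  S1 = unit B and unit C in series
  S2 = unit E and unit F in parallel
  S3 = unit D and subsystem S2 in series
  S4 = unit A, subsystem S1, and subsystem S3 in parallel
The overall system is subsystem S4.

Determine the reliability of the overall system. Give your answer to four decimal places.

0.9985

Series (B and C): 0.748000 × 0.772000 = 0.577456
Parallel (E and F): 1 − (1 − 0.749000)(1 − 0.992000) = 0.997992
Series (D and [0.997992]): 0.981000 × 0.997992 = 0.979030
Parallel (A, [0.577456], and [0.979030]): 1 − (1 − 0.831000)(1 − 0.577456)(1 − 0.979030) = 0.9985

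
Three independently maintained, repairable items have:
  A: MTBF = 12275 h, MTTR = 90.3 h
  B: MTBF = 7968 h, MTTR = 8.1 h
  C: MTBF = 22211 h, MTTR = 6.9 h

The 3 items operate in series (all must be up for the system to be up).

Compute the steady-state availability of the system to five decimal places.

A(A) = MTBF/(MTBF+MTTR) = 12275/(12275+90.3) = 0.992697
A(B) = MTBF/(MTBF+MTTR) = 7968/(7968+8.1) = 0.998984
A(C) = MTBF/(MTBF+MTTR) = 22211/(22211+6.9) = 0.999689
Series availability: 0.992697 × 0.998984 × 0.999689 = 0.99138

0.99138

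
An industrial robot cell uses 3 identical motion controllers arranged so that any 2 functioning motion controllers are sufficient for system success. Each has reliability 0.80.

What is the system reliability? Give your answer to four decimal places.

0.8960

R = Σ_{i=2}^{3} C(3,i) p^i (1−p)^{3−i} with p = 0.80
C(3,2)·0.80^2·0.20^1 = 0.384000
C(3,3)·0.80^3·0.20^0 = 0.512000
Sum = 0.8960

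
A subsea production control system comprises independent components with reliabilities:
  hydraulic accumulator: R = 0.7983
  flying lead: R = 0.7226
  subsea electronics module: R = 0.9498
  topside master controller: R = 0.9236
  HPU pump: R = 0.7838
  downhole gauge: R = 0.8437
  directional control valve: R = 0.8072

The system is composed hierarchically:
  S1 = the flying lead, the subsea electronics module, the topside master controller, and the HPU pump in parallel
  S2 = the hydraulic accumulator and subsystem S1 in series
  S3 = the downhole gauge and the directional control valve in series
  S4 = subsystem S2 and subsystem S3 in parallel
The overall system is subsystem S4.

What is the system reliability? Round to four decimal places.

Parallel (flying lead, subsea electronics module, topside master controller, and HPU pump): 1 − (1 − 0.722600)(1 − 0.949800)(1 − 0.923600)(1 − 0.783800) = 0.999770
Series (hydraulic accumulator and [0.999770]): 0.798300 × 0.999770 = 0.798116
Series (downhole gauge and directional control valve): 0.843700 × 0.807200 = 0.681035
Parallel ([0.798116] and [0.681035]): 1 − (1 − 0.798116)(1 − 0.681035) = 0.9356

0.9356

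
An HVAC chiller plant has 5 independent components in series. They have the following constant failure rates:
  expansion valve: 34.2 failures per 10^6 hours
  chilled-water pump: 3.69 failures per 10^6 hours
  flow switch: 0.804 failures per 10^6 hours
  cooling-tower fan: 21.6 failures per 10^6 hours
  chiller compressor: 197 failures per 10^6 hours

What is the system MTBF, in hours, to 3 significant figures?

Series of exponential components: λ_sys = Σ λ_i
λ_sys = 0.0000342 + 0.00000369 + 0.000000804 + 0.0000216 + 0.000197 = 2.5729e-04 /h
MTBF = 1 / λ_sys = 3890 h

3890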